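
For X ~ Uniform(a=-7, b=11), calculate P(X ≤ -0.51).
0.360556

We have X ~ Uniform(a=-7, b=11).

The CDF gives us P(X ≤ k).

Using the CDF:
P(X ≤ -0.51) = 0.360556

This means there's approximately a 36.1% chance that X is at most -0.51.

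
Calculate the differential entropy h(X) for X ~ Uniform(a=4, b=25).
3.0445 nats

We have X ~ Uniform(a=4, b=25).

The differential entropy measures the uncertainty or information content of the distribution.

For a Uniform distribution with a=4, b=25:
h(X) = 3.0445 nats

(In bits, this would be 4.3923 bits.)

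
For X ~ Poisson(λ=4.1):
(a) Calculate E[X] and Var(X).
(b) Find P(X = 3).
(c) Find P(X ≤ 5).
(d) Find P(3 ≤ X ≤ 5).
(a) E[X] = 4.1000, Var(X) = 4.1000
(b) P(X = 3) = 0.190368
(c) P(X ≤ 5) = 0.769312
(d) P(3 ≤ X ≤ 5) = 0.545498

We have X ~ Poisson(λ=4.1).

(a) Moments:
E[X] = 4.1000
Var(X) = 4.1000
σ = √Var(X) = 2.0248

(b) Point probability using PMF:
P(X = 3) = 0.190368

(c) Cumulative probability using CDF:
P(X ≤ 5) = F(5) = 0.769312

(d) Range probability:
P(3 ≤ X ≤ 5) = P(X ≤ 5) - P(X ≤ 2)
                   = F(5) - F(2)
                   = 0.769312 - 0.223814
                   = 0.545498

This means approximately 54.5% of outcomes fall in the interval [3, 5].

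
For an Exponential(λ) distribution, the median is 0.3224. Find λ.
λ = 2.1500

For X ~ Exponential(λ), the CDF is F(x) = 1 - e^(-λx).
The median m satisfies F(m) = 0.5:
1 - e^(-λm) = 0.5
e^(-λm) = 0.5
λm = ln(2)
m = ln(2) / λ

Given m = 0.3224:
λ = ln(2) / 0.3224 = 0.693147 / 0.3224 = 2.1500

Verification: ln(2) / 2.1500 = 0.3224 ✓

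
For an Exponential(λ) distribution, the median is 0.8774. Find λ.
λ = 0.7900

For X ~ Exponential(λ), the CDF is F(x) = 1 - e^(-λx).
The median m satisfies F(m) = 0.5:
1 - e^(-λm) = 0.5
e^(-λm) = 0.5
λm = ln(2)
m = ln(2) / λ

Given m = 0.8774:
λ = ln(2) / 0.8774 = 0.693147 / 0.8774 = 0.7900

Verification: ln(2) / 0.7900 = 0.8774 ✓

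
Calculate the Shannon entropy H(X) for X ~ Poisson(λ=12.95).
2.6928 nats

We have X ~ Poisson(λ=12.95).

The Shannon entropy measures the uncertainty or information content of the distribution.

For a Poisson distribution with λ=12.95:
H(X) = 2.6928 nats

(In bits, this would be 3.8849 bits.)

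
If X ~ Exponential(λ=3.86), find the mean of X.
0.2591

We have X ~ Exponential(λ=3.86).

For an Exponential distribution with λ=3.86:
E[X] = 0.2591

This is the expected (average) value of X.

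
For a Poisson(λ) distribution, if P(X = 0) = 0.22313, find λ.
λ = 1.5000

For a Poisson(λ) distribution, the PMF at 0 is:
P(X = 0) = λ^0 e^(-λ) / 0! = e^(-λ)

Given P(X = 0) = 0.22313:
e^(-λ) = 0.22313
-λ = ln(0.22313)
λ = -ln(0.22313) = 1.5000

Verification: e^(-1.5000) = 0.22313 ✓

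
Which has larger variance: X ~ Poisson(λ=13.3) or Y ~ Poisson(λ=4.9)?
X has larger variance (13.3000 > 4.9000)

Compute the variance for each distribution:

X ~ Poisson(λ=13.3):
Var(X) = 13.3000

Y ~ Poisson(λ=4.9):
Var(Y) = 4.9000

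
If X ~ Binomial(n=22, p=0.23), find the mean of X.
5.0600

We have X ~ Binomial(n=22, p=0.23).

For a Binomial distribution with n=22, p=0.23:
E[X] = 5.0600

This is the expected (average) value of X.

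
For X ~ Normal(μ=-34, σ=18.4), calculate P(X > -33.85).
0.496748

We have X ~ Normal(μ=-34, σ=18.4).

P(X > -33.85) = 1 - P(X ≤ -33.85)
                = 1 - F(-33.85)
                = 1 - 0.503252
                = 0.496748

So there's approximately a 49.7% chance that X exceeds -33.85.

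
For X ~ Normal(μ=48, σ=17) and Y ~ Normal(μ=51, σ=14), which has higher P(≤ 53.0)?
X has higher probability (P(X ≤ 53.0) = 0.6157 > P(Y ≤ 53.0) = 0.5568)

Compute P(≤ 53.0) for each distribution:

X ~ Normal(μ=48, σ=17):
P(X ≤ 53.0) = 0.6157

Y ~ Normal(μ=51, σ=14):
P(Y ≤ 53.0) = 0.5568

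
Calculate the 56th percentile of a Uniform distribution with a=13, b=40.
28.1200

We have X ~ Uniform(a=13, b=40).

We want to find x such that P(X ≤ x) = 0.56.

This is the 56th percentile, which means 56% of values fall below this point.

Using the inverse CDF (quantile function):
x = F⁻¹(0.56) = 28.1200

Verification: P(X ≤ 28.1200) = 0.56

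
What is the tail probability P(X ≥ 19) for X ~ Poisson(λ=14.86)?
0.170782

We have X ~ Poisson(λ=14.86).

For discrete distributions, P(X ≥ 19) = 1 - P(X ≤ 18).

P(X ≤ 18) = 0.829218
P(X ≥ 19) = 1 - 0.829218 = 0.170782

So there's approximately a 17.1% chance that X is at least 19.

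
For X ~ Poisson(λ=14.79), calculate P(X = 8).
0.021429

We have X ~ Poisson(λ=14.79).

For a Poisson distribution, the PMF gives us the probability of each outcome.

Using the PMF formula:
P(X = 8) = 0.021429

Rounded to 4 decimal places: 0.0214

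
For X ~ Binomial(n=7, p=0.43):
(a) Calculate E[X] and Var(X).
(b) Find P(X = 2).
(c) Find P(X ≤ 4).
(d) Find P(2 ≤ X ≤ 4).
(a) E[X] = 3.0100, Var(X) = 1.7157
(b) P(X = 2) = 0.233631
(c) P(X ≤ 4) = 0.871757
(d) P(2 ≤ X ≤ 4) = 0.748976

We have X ~ Binomial(n=7, p=0.43).

(a) Moments:
E[X] = 3.0100
Var(X) = 1.7157
σ = √Var(X) = 1.3098

(b) Point probability using PMF:
P(X = 2) = 0.233631

(c) Cumulative probability using CDF:
P(X ≤ 4) = F(4) = 0.871757

(d) Range probability:
P(2 ≤ X ≤ 4) = P(X ≤ 4) - P(X ≤ 1)
                   = F(4) - F(1)
                   = 0.871757 - 0.122781
                   = 0.748976

This means approximately 74.9% of outcomes fall in the interval [2, 4].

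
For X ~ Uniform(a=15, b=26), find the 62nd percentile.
21.8200

We have X ~ Uniform(a=15, b=26).

We want to find x such that P(X ≤ x) = 0.62.

This is the 62nd percentile, which means 62% of values fall below this point.

Using the inverse CDF (quantile function):
x = F⁻¹(0.62) = 21.8200

Verification: P(X ≤ 21.8200) = 0.62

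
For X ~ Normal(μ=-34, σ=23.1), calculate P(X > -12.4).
0.174877

We have X ~ Normal(μ=-34, σ=23.1).

P(X > -12.4) = 1 - P(X ≤ -12.4)
                = 1 - F(-12.4)
                = 1 - 0.825123
                = 0.174877

So there's approximately a 17.5% chance that X exceeds -12.4.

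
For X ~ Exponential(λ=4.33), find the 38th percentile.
0.1104

We have X ~ Exponential(λ=4.33).

We want to find x such that P(X ≤ x) = 0.38.

This is the 38th percentile, which means 38% of values fall below this point.

Using the inverse CDF (quantile function):
x = F⁻¹(0.38) = 0.1104

Verification: P(X ≤ 0.1104) = 0.38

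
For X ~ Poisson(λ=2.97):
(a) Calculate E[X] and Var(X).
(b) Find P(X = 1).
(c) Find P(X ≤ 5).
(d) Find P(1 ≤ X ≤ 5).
(a) E[X] = 2.9700, Var(X) = 2.9700
(b) P(X = 1) = 0.152371
(c) P(X ≤ 5) = 0.919076
(d) P(1 ≤ X ≤ 5) = 0.867773

We have X ~ Poisson(λ=2.97).

(a) Moments:
E[X] = 2.9700
Var(X) = 2.9700
σ = √Var(X) = 1.7234

(b) Point probability using PMF:
P(X = 1) = 0.152371

(c) Cumulative probability using CDF:
P(X ≤ 5) = F(5) = 0.919076

(d) Range probability:
P(1 ≤ X ≤ 5) = P(X ≤ 5) - P(X ≤ 0)
                   = F(5) - F(0)
                   = 0.919076 - 0.051303
                   = 0.867773

This means approximately 86.8% of outcomes fall in the interval [1, 5].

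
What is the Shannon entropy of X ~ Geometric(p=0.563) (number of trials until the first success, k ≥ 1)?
1.2170 nats

We have X ~ Geometric(p=0.563) (number of trials until the first success, k ≥ 1).

The Shannon entropy measures the uncertainty or information content of the distribution.

For a Geometric distribution with p=0.563 (number of trials until the first success, k ≥ 1):
H(X) = 1.2170 nats

(In bits, this would be 1.7558 bits.)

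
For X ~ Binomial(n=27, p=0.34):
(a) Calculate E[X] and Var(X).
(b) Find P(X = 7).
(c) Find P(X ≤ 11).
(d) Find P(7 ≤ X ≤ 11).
(a) E[X] = 9.1800, Var(X) = 6.0588
(b) P(X = 7) = 0.114725
(c) P(X ≤ 11) = 0.827724
(d) P(7 ≤ X ≤ 11) = 0.690790

We have X ~ Binomial(n=27, p=0.34).

(a) Moments:
E[X] = 9.1800
Var(X) = 6.0588
σ = √Var(X) = 2.4615

(b) Point probability using PMF:
P(X = 7) = 0.114725

(c) Cumulative probability using CDF:
P(X ≤ 11) = F(11) = 0.827724

(d) Range probability:
P(7 ≤ X ≤ 11) = P(X ≤ 11) - P(X ≤ 6)
                   = F(11) - F(6)
                   = 0.827724 - 0.136934
                   = 0.690790

This means approximately 69.1% of outcomes fall in the interval [7, 11].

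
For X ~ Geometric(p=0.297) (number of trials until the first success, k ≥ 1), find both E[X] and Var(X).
E[X] = 3.3670, Var(X) = 7.9697

We have X ~ Geometric(p=0.297) (number of trials until the first success, k ≥ 1).

For a Geometric distribution with p=0.297 (number of trials until the first success, k ≥ 1):

Expected value:
E[X] = 3.3670

Variance:
Var(X) = 7.9697

Standard deviation:
σ = √Var(X) = 2.8231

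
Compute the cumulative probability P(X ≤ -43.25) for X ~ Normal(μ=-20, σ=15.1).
0.061812

We have X ~ Normal(μ=-20, σ=15.1).

The CDF gives us P(X ≤ k).

Using the CDF:
P(X ≤ -43.25) = 0.061812

This means there's approximately a 6.2% chance that X is at most -43.25.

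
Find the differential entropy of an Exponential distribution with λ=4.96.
-0.6014 nats

We have X ~ Exponential(λ=4.96).

The differential entropy measures the uncertainty or information content of the distribution.

For an Exponential distribution with λ=4.96:
h(X) = -0.6014 nats

(In bits, this would be -0.8676 bits.)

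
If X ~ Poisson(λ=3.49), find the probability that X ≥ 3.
0.677299

We have X ~ Poisson(λ=3.49).

For discrete distributions, P(X ≥ 3) = 1 - P(X ≤ 2).

P(X ≤ 2) = 0.322701
P(X ≥ 3) = 1 - 0.322701 = 0.677299

So there's approximately a 67.7% chance that X is at least 3.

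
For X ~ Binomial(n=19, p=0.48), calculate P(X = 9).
0.180623

We have X ~ Binomial(n=19, p=0.48).

For a Binomial distribution, the PMF gives us the probability of each outcome.

Using the PMF formula:
P(X = 9) = 0.180623

Rounded to 4 decimal places: 0.1806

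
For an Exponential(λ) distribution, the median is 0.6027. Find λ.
λ = 1.1501

For X ~ Exponential(λ), the CDF is F(x) = 1 - e^(-λx).
The median m satisfies F(m) = 0.5:
1 - e^(-λm) = 0.5
e^(-λm) = 0.5
λm = ln(2)
m = ln(2) / λ

Given m = 0.6027:
λ = ln(2) / 0.6027 = 0.693147 / 0.6027 = 1.1501

Verification: ln(2) / 1.1501 = 0.6027 ✓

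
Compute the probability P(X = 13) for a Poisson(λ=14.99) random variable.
0.095734

We have X ~ Poisson(λ=14.99).

For a Poisson distribution, the PMF gives us the probability of each outcome.

Using the PMF formula:
P(X = 13) = 0.095734

Rounded to 4 decimal places: 0.0957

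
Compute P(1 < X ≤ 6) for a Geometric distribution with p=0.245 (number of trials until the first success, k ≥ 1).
0.569783

We have X ~ Geometric(p=0.245) (number of trials until the first success, k ≥ 1).

To find P(1 < X ≤ 6), we use:
P(1 < X ≤ 6) = P(X ≤ 6) - P(X ≤ 1)
                 = F(6) - F(1)
                 = 0.814783 - 0.245000
                 = 0.569783

So there's approximately a 57.0% chance that X falls in this range.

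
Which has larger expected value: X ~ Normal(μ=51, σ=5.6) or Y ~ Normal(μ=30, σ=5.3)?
X has larger mean (51.0000 > 30.0000)

Compute the expected value for each distribution:

X ~ Normal(μ=51, σ=5.6):
E[X] = 51.0000

Y ~ Normal(μ=30, σ=5.3):
E[Y] = 30.0000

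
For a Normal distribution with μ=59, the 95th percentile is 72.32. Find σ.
σ = 8.0980

For X ~ Normal(μ, σ), the p-th percentile satisfies x = μ + z_p × σ,
where z_p = Φ⁻¹(p) is the standard normal quantile.

Step 1: z_{0.95} = Φ⁻¹(0.95) = 1.6449

Step 2: Solve for σ:
72.32 = 59 + 1.6449 × σ
σ = (72.32 - 59) / 1.6449
σ = 13.32 / 1.6449
σ = 8.0980

Verification: μ + z × σ = 59 + 1.6449 × 8.0980 = 72.32 ✓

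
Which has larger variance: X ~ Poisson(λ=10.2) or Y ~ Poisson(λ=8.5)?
X has larger variance (10.2000 > 8.5000)

Compute the variance for each distribution:

X ~ Poisson(λ=10.2):
Var(X) = 10.2000

Y ~ Poisson(λ=8.5):
Var(Y) = 8.5000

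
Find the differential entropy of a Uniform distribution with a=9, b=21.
2.4849 nats

We have X ~ Uniform(a=9, b=21).

The differential entropy measures the uncertainty or information content of the distribution.

For a Uniform distribution with a=9, b=21:
h(X) = 2.4849 nats

(In bits, this would be 3.5850 bits.)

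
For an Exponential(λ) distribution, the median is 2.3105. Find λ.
λ = 0.3000

For X ~ Exponential(λ), the CDF is F(x) = 1 - e^(-λx).
The median m satisfies F(m) = 0.5:
1 - e^(-λm) = 0.5
e^(-λm) = 0.5
λm = ln(2)
m = ln(2) / λ

Given m = 2.3105:
λ = ln(2) / 2.3105 = 0.693147 / 2.3105 = 0.3000

Verification: ln(2) / 0.3000 = 2.3105 ✓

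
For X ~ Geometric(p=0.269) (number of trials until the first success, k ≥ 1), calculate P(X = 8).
0.030004

We have X ~ Geometric(p=0.269) (number of trials until the first success, k ≥ 1).

For a Geometric distribution, the PMF gives us the probability of each outcome.

Using the PMF formula:
P(X = 8) = 0.030004

Rounded to 4 decimal places: 0.0300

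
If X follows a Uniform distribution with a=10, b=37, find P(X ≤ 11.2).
0.044444

We have X ~ Uniform(a=10, b=37).

The CDF gives us P(X ≤ k).

Using the CDF:
P(X ≤ 11.2) = 0.044444

This means there's approximately a 4.4% chance that X is at most 11.2.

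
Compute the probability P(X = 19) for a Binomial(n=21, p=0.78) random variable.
0.090545

We have X ~ Binomial(n=21, p=0.78).

For a Binomial distribution, the PMF gives us the probability of each outcome.

Using the PMF formula:
P(X = 19) = 0.090545

Rounded to 4 decimal places: 0.0905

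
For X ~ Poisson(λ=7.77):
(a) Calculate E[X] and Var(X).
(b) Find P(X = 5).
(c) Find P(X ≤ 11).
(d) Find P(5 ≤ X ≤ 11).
(a) E[X] = 7.7700, Var(X) = 7.7700
(b) P(X = 5) = 0.099645
(c) P(X ≤ 11) = 0.903960
(d) P(5 ≤ X ≤ 11) = 0.790381

We have X ~ Poisson(λ=7.77).

(a) Moments:
E[X] = 7.7700
Var(X) = 7.7700
σ = √Var(X) = 2.7875

(b) Point probability using PMF:
P(X = 5) = 0.099645

(c) Cumulative probability using CDF:
P(X ≤ 11) = F(11) = 0.903960

(d) Range probability:
P(5 ≤ X ≤ 11) = P(X ≤ 11) - P(X ≤ 4)
                   = F(11) - F(4)
                   = 0.903960 - 0.113579
                   = 0.790381

This means approximately 79.0% of outcomes fall in the interval [5, 11].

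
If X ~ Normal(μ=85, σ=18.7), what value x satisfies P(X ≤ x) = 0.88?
106.9723

We have X ~ Normal(μ=85, σ=18.7).

We want to find x such that P(X ≤ x) = 0.88.

This is the 88th percentile, which means 88% of values fall below this point.

Using the inverse CDF (quantile function):
x = F⁻¹(0.88) = 106.9723

Verification: P(X ≤ 106.9723) = 0.88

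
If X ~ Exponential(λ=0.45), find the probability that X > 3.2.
0.236928

We have X ~ Exponential(λ=0.45).

P(X > 3.2) = 1 - P(X ≤ 3.2)
                = 1 - F(3.2)
                = 1 - 0.763072
                = 0.236928

So there's approximately a 23.7% chance that X exceeds 3.2.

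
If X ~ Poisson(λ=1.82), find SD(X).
1.3491

We have X ~ Poisson(λ=1.82).

For a Poisson distribution with λ=1.82:
σ = √Var(X) = 1.3491

The standard deviation is the square root of the variance.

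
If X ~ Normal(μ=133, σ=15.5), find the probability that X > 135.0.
0.448666

We have X ~ Normal(μ=133, σ=15.5).

P(X > 135.0) = 1 - P(X ≤ 135.0)
                = 1 - F(135.0)
                = 1 - 0.551334
                = 0.448666

So there's approximately a 44.9% chance that X exceeds 135.0.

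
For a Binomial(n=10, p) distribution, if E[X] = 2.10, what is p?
p = 0.21

For a Binomial(n, p) distribution:
E[X] = n × p

Given n = 10 and E[X] = 2.10:
2.10 = 10 × p
p = 2.10 / 10 = 0.21

Verification: Binomial(10, 0.21) has E[X] = 2.10 ✓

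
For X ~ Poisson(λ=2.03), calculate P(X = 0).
0.131336

We have X ~ Poisson(λ=2.03).

For a Poisson distribution, the PMF gives us the probability of each outcome.

Using the PMF formula:
P(X = 0) = 0.131336

Rounded to 4 decimal places: 0.1313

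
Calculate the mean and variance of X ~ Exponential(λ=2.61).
E[X] = 0.3831, Var(X) = 0.1468

We have X ~ Exponential(λ=2.61).

For an Exponential distribution with λ=2.61:

Expected value:
E[X] = 0.3831

Variance:
Var(X) = 0.1468

Standard deviation:
σ = √Var(X) = 0.3831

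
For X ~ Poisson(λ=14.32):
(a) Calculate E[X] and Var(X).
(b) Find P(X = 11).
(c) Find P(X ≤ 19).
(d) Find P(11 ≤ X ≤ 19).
(a) E[X] = 14.3200, Var(X) = 14.3200
(b) P(X = 11) = 0.078545
(c) P(X ≤ 19) = 0.909669
(d) P(11 ≤ X ≤ 19) = 0.754241

We have X ~ Poisson(λ=14.32).

(a) Moments:
E[X] = 14.3200
Var(X) = 14.3200
σ = √Var(X) = 3.7842

(b) Point probability using PMF:
P(X = 11) = 0.078545

(c) Cumulative probability using CDF:
P(X ≤ 19) = F(19) = 0.909669

(d) Range probability:
P(11 ≤ X ≤ 19) = P(X ≤ 19) - P(X ≤ 10)
                   = F(19) - F(10)
                   = 0.909669 - 0.155429
                   = 0.754241

This means approximately 75.4% of outcomes fall in the interval [11, 19].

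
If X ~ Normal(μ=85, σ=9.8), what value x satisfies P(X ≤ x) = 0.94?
100.2368

We have X ~ Normal(μ=85, σ=9.8).

We want to find x such that P(X ≤ x) = 0.94.

This is the 94th percentile, which means 94% of values fall below this point.

Using the inverse CDF (quantile function):
x = F⁻¹(0.94) = 100.2368

Verification: P(X ≤ 100.2368) = 0.94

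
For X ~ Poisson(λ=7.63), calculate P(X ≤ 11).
0.912920

We have X ~ Poisson(λ=7.63).

The CDF gives us P(X ≤ k).

Using the CDF:
P(X ≤ 11) = 0.912920

This means there's approximately a 91.3% chance that X is at most 11.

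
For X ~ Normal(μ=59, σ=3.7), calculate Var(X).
13.6900

We have X ~ Normal(μ=59, σ=3.7).

For a Normal distribution with μ=59, σ=3.7:
Var(X) = 13.6900

The variance measures the spread of the distribution around the mean.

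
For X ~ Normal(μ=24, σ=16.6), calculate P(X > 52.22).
0.044565

We have X ~ Normal(μ=24, σ=16.6).

P(X > 52.22) = 1 - P(X ≤ 52.22)
                = 1 - F(52.22)
                = 1 - 0.955435
                = 0.044565

So there's approximately a 4.5% chance that X exceeds 52.22.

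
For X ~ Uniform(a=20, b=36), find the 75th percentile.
32.0000

We have X ~ Uniform(a=20, b=36).

We want to find x such that P(X ≤ x) = 0.75.

This is the 75th percentile, which means 75% of values fall below this point.

Using the inverse CDF (quantile function):
x = F⁻¹(0.75) = 32.0000

Verification: P(X ≤ 32.0000) = 0.75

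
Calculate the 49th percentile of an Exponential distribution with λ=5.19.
0.1297

We have X ~ Exponential(λ=5.19).

We want to find x such that P(X ≤ x) = 0.49.

This is the 49th percentile, which means 49% of values fall below this point.

Using the inverse CDF (quantile function):
x = F⁻¹(0.49) = 0.1297

Verification: P(X ≤ 0.1297) = 0.49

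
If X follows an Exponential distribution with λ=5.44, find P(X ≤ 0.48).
0.926554

We have X ~ Exponential(λ=5.44).

The CDF gives us P(X ≤ k).

Using the CDF:
P(X ≤ 0.48) = 0.926554

This means there's approximately a 92.7% chance that X is at most 0.48.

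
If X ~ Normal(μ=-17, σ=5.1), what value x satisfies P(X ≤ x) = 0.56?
-16.2301

We have X ~ Normal(μ=-17, σ=5.1).

We want to find x such that P(X ≤ x) = 0.56.

This is the 56th percentile, which means 56% of values fall below this point.

Using the inverse CDF (quantile function):
x = F⁻¹(0.56) = -16.2301

Verification: P(X ≤ -16.2301) = 0.56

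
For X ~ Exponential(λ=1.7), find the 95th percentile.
1.7622

We have X ~ Exponential(λ=1.7).

We want to find x such that P(X ≤ x) = 0.95.

This is the 95th percentile, which means 95% of values fall below this point.

Using the inverse CDF (quantile function):
x = F⁻¹(0.95) = 1.7622

Verification: P(X ≤ 1.7622) = 0.95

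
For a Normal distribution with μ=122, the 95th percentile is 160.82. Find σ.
σ = 23.6009

For X ~ Normal(μ, σ), the p-th percentile satisfies x = μ + z_p × σ,
where z_p = Φ⁻¹(p) is the standard normal quantile.

Step 1: z_{0.95} = Φ⁻¹(0.95) = 1.6449

Step 2: Solve for σ:
160.82 = 122 + 1.6449 × σ
σ = (160.82 - 122) / 1.6449
σ = 38.82 / 1.6449
σ = 23.6009

Verification: μ + z × σ = 122 + 1.6449 × 23.6009 = 160.82 ✓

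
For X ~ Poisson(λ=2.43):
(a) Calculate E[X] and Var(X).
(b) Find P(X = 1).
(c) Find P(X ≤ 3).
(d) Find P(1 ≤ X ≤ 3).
(a) E[X] = 2.4300, Var(X) = 2.4300
(b) P(X = 1) = 0.213930
(c) P(X ≤ 3) = 0.772429
(d) P(1 ≤ X ≤ 3) = 0.684393

We have X ~ Poisson(λ=2.43).

(a) Moments:
E[X] = 2.4300
Var(X) = 2.4300
σ = √Var(X) = 1.5588

(b) Point probability using PMF:
P(X = 1) = 0.213930

(c) Cumulative probability using CDF:
P(X ≤ 3) = F(3) = 0.772429

(d) Range probability:
P(1 ≤ X ≤ 3) = P(X ≤ 3) - P(X ≤ 0)
                   = F(3) - F(0)
                   = 0.772429 - 0.088037
                   = 0.684393

This means approximately 68.4% of outcomes fall in the interval [1, 3].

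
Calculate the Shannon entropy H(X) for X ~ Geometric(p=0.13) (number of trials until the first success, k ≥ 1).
2.9722 nats

We have X ~ Geometric(p=0.13) (number of trials until the first success, k ≥ 1).

The Shannon entropy measures the uncertainty or information content of the distribution.

For a Geometric distribution with p=0.13 (number of trials until the first success, k ≥ 1):
H(X) = 2.9722 nats

(In bits, this would be 4.2880 bits.)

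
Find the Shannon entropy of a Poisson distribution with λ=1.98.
1.6992 nats

We have X ~ Poisson(λ=1.98).

The Shannon entropy measures the uncertainty or information content of the distribution.

For a Poisson distribution with λ=1.98:
H(X) = 1.6992 nats

(In bits, this would be 2.4514 bits.)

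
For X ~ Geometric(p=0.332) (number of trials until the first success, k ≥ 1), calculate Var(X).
6.0604

We have X ~ Geometric(p=0.332) (number of trials until the first success, k ≥ 1).

For a Geometric distribution with p=0.332 (number of trials until the first success, k ≥ 1):
Var(X) = 6.0604

The variance measures the spread of the distribution around the mean.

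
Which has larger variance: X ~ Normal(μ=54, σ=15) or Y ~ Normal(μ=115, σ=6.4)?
X has larger variance (225.0000 > 40.9600)

Compute the variance for each distribution:

X ~ Normal(μ=54, σ=15):
Var(X) = 225.0000

Y ~ Normal(μ=115, σ=6.4):
Var(Y) = 40.9600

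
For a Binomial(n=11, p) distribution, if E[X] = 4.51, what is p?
p = 0.41

For a Binomial(n, p) distribution:
E[X] = n × p

Given n = 11 and E[X] = 4.51:
4.51 = 11 × p
p = 4.51 / 11 = 0.41

Verification: Binomial(11, 0.41) has E[X] = 4.51 ✓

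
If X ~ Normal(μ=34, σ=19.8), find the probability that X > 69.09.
0.038179

We have X ~ Normal(μ=34, σ=19.8).

P(X > 69.09) = 1 - P(X ≤ 69.09)
                = 1 - F(69.09)
                = 1 - 0.961821
                = 0.038179

So there's approximately a 3.8% chance that X exceeds 69.09.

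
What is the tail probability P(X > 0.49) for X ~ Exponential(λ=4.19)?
0.128336

We have X ~ Exponential(λ=4.19).

P(X > 0.49) = 1 - P(X ≤ 0.49)
                = 1 - F(0.49)
                = 1 - 0.871664
                = 0.128336

So there's approximately a 12.8% chance that X exceeds 0.49.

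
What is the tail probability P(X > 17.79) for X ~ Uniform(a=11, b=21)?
0.321000

We have X ~ Uniform(a=11, b=21).

P(X > 17.79) = 1 - P(X ≤ 17.79)
                = 1 - F(17.79)
                = 1 - 0.679000
                = 0.321000

So there's approximately a 32.1% chance that X exceeds 17.79.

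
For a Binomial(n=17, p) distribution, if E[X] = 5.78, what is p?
p = 0.34

For a Binomial(n, p) distribution:
E[X] = n × p

Given n = 17 and E[X] = 5.78:
5.78 = 17 × p
p = 5.78 / 17 = 0.34

Verification: Binomial(17, 0.34) has E[X] = 5.78 ✓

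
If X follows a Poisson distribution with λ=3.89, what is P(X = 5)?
0.151761

We have X ~ Poisson(λ=3.89).

For a Poisson distribution, the PMF gives us the probability of each outcome.

Using the PMF formula:
P(X = 5) = 0.151761

Rounded to 4 decimal places: 0.1518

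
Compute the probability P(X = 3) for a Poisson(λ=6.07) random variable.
0.086148

We have X ~ Poisson(λ=6.07).

For a Poisson distribution, the PMF gives us the probability of each outcome.

Using the PMF formula:
P(X = 3) = 0.086148

Rounded to 4 decimal places: 0.0861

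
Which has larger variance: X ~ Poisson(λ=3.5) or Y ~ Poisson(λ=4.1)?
Y has larger variance (4.1000 > 3.5000)

Compute the variance for each distribution:

X ~ Poisson(λ=3.5):
Var(X) = 3.5000

Y ~ Poisson(λ=4.1):
Var(Y) = 4.1000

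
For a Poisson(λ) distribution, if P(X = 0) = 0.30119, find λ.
λ = 1.2000

For a Poisson(λ) distribution, the PMF at 0 is:
P(X = 0) = λ^0 e^(-λ) / 0! = e^(-λ)

Given P(X = 0) = 0.30119:
e^(-λ) = 0.30119
-λ = ln(0.30119)
λ = -ln(0.30119) = 1.2000

Verification: e^(-1.2000) = 0.30119 ✓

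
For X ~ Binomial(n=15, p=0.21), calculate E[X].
3.1500

We have X ~ Binomial(n=15, p=0.21).

For a Binomial distribution with n=15, p=0.21:
E[X] = 3.1500

This is the expected (average) value of X.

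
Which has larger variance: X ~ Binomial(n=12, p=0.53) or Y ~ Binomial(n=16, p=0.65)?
Y has larger variance (3.6400 > 2.9892)

Compute the variance for each distribution:

X ~ Binomial(n=12, p=0.53):
Var(X) = 2.9892

Y ~ Binomial(n=16, p=0.65):
Var(Y) = 3.6400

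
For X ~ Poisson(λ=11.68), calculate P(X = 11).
0.116992

We have X ~ Poisson(λ=11.68).

For a Poisson distribution, the PMF gives us the probability of each outcome.

Using the PMF formula:
P(X = 11) = 0.116992

Rounded to 4 decimal places: 0.1170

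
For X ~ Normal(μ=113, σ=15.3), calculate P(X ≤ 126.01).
0.802428

We have X ~ Normal(μ=113, σ=15.3).

The CDF gives us P(X ≤ k).

Using the CDF:
P(X ≤ 126.01) = 0.802428

This means there's approximately a 80.2% chance that X is at most 126.01.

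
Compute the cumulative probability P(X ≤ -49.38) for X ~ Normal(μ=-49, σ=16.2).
0.490643

We have X ~ Normal(μ=-49, σ=16.2).

The CDF gives us P(X ≤ k).

Using the CDF:
P(X ≤ -49.38) = 0.490643

This means there's approximately a 49.1% chance that X is at most -49.38.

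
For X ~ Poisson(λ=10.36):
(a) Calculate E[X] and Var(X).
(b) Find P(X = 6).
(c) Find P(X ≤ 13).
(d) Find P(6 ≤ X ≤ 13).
(a) E[X] = 10.3600, Var(X) = 10.3600
(b) P(X = 6) = 0.054392
(c) P(X ≤ 13) = 0.836826
(d) P(6 ≤ X ≤ 13) = 0.782192

We have X ~ Poisson(λ=10.36).

(a) Moments:
E[X] = 10.3600
Var(X) = 10.3600
σ = √Var(X) = 3.2187

(b) Point probability using PMF:
P(X = 6) = 0.054392

(c) Cumulative probability using CDF:
P(X ≤ 13) = F(13) = 0.836826

(d) Range probability:
P(6 ≤ X ≤ 13) = P(X ≤ 13) - P(X ≤ 5)
                   = F(13) - F(5)
                   = 0.836826 - 0.054634
                   = 0.782192

This means approximately 78.2% of outcomes fall in the interval [6, 13].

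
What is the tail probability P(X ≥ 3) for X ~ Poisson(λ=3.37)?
0.654437

We have X ~ Poisson(λ=3.37).

For discrete distributions, P(X ≥ 3) = 1 - P(X ≤ 2).

P(X ≤ 2) = 0.345563
P(X ≥ 3) = 1 - 0.345563 = 0.654437

So there's approximately a 65.4% chance that X is at least 3.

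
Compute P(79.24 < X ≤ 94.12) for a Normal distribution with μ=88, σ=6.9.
0.710329

We have X ~ Normal(μ=88, σ=6.9).

To find P(79.24 < X ≤ 94.12), we use:
P(79.24 < X ≤ 94.12) = P(X ≤ 94.12) - P(X ≤ 79.24)
                 = F(94.12) - F(79.24)
                 = 0.812449 - 0.102120
                 = 0.710329

So there's approximately a 71.0% chance that X falls in this range.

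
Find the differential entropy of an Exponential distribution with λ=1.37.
0.6852 nats

We have X ~ Exponential(λ=1.37).

The differential entropy measures the uncertainty or information content of the distribution.

For an Exponential distribution with λ=1.37:
h(X) = 0.6852 nats

(In bits, this would be 0.9885 bits.)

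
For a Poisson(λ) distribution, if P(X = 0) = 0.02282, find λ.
λ = 3.7801

For a Poisson(λ) distribution, the PMF at 0 is:
P(X = 0) = λ^0 e^(-λ) / 0! = e^(-λ)

Given P(X = 0) = 0.02282:
e^(-λ) = 0.02282
-λ = ln(0.02282)
λ = -ln(0.02282) = 3.7801

Verification: e^(-3.7801) = 0.02282 ✓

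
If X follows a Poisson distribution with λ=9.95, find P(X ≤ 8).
0.338478

We have X ~ Poisson(λ=9.95).

The CDF gives us P(X ≤ k).

Using the CDF:
P(X ≤ 8) = 0.338478

This means there's approximately a 33.8% chance that X is at most 8.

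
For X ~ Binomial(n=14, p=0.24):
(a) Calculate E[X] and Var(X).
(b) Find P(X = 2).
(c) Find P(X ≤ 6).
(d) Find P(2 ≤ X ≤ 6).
(a) E[X] = 3.3600, Var(X) = 2.5536
(b) P(X = 2) = 0.194638
(c) P(X ≤ 6) = 0.968998
(d) P(2 ≤ X ≤ 6) = 0.852727

We have X ~ Binomial(n=14, p=0.24).

(a) Moments:
E[X] = 3.3600
Var(X) = 2.5536
σ = √Var(X) = 1.5980

(b) Point probability using PMF:
P(X = 2) = 0.194638

(c) Cumulative probability using CDF:
P(X ≤ 6) = F(6) = 0.968998

(d) Range probability:
P(2 ≤ X ≤ 6) = P(X ≤ 6) - P(X ≤ 1)
                   = F(6) - F(1)
                   = 0.968998 - 0.116272
                   = 0.852727

This means approximately 85.3% of outcomes fall in the interval [2, 6].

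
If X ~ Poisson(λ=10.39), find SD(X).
3.2234

We have X ~ Poisson(λ=10.39).

For a Poisson distribution with λ=10.39:
σ = √Var(X) = 3.2234

The standard deviation is the square root of the variance.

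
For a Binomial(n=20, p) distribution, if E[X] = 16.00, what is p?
p = 0.8

For a Binomial(n, p) distribution:
E[X] = n × p

Given n = 20 and E[X] = 16.00:
16.00 = 20 × p
p = 16.00 / 20 = 0.8

Verification: Binomial(20, 0.8) has E[X] = 16.00 ✓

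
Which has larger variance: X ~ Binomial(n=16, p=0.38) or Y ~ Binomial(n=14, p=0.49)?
X has larger variance (3.7696 > 3.4986)

Compute the variance for each distribution:

X ~ Binomial(n=16, p=0.38):
Var(X) = 3.7696

Y ~ Binomial(n=14, p=0.49):
Var(Y) = 3.4986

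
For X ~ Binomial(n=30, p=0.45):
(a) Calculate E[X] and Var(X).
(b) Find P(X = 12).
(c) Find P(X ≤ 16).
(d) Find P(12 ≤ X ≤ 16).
(a) E[X] = 13.5000, Var(X) = 7.4250
(b) P(X = 12) = 0.126491
(c) P(X ≤ 16) = 0.864395
(d) P(12 ≤ X ≤ 16) = 0.631708

We have X ~ Binomial(n=30, p=0.45).

(a) Moments:
E[X] = 13.5000
Var(X) = 7.4250
σ = √Var(X) = 2.7249

(b) Point probability using PMF:
P(X = 12) = 0.126491

(c) Cumulative probability using CDF:
P(X ≤ 16) = F(16) = 0.864395

(d) Range probability:
P(12 ≤ X ≤ 16) = P(X ≤ 16) - P(X ≤ 11)
                   = F(16) - F(11)
                   = 0.864395 - 0.232687
                   = 0.631708

This means approximately 63.2% of outcomes fall in the interval [12, 16].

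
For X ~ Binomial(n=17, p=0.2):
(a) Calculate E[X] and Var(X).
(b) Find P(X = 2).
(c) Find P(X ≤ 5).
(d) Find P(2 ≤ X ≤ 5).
(a) E[X] = 3.4000, Var(X) = 2.7200
(b) P(X = 2) = 0.191403
(c) P(X ≤ 5) = 0.894299
(d) P(2 ≤ X ≤ 5) = 0.776079

We have X ~ Binomial(n=17, p=0.2).

(a) Moments:
E[X] = 3.4000
Var(X) = 2.7200
σ = √Var(X) = 1.6492

(b) Point probability using PMF:
P(X = 2) = 0.191403

(c) Cumulative probability using CDF:
P(X ≤ 5) = F(5) = 0.894299

(d) Range probability:
P(2 ≤ X ≤ 5) = P(X ≤ 5) - P(X ≤ 1)
                   = F(5) - F(1)
                   = 0.894299 - 0.118219
                   = 0.776079

This means approximately 77.6% of outcomes fall in the interval [2, 5].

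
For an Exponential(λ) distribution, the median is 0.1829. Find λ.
λ = 3.7898

For X ~ Exponential(λ), the CDF is F(x) = 1 - e^(-λx).
The median m satisfies F(m) = 0.5:
1 - e^(-λm) = 0.5
e^(-λm) = 0.5
λm = ln(2)
m = ln(2) / λ

Given m = 0.1829:
λ = ln(2) / 0.1829 = 0.693147 / 0.1829 = 3.7898

Verification: ln(2) / 3.7898 = 0.1829 ✓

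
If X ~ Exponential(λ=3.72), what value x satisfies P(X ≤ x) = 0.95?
0.8053

We have X ~ Exponential(λ=3.72).

We want to find x such that P(X ≤ x) = 0.95.

This is the 95th percentile, which means 95% of values fall below this point.

Using the inverse CDF (quantile function):
x = F⁻¹(0.95) = 0.8053

Verification: P(X ≤ 0.8053) = 0.95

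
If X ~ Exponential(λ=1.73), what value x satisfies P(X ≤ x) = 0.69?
0.6770

We have X ~ Exponential(λ=1.73).

We want to find x such that P(X ≤ x) = 0.69.

This is the 69th percentile, which means 69% of values fall below this point.

Using the inverse CDF (quantile function):
x = F⁻¹(0.69) = 0.6770

Verification: P(X ≤ 0.6770) = 0.69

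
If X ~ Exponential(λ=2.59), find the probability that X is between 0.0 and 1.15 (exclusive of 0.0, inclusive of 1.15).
0.949131

We have X ~ Exponential(λ=2.59).

To find P(0.0 < X ≤ 1.15), we use:
P(0.0 < X ≤ 1.15) = P(X ≤ 1.15) - P(X ≤ 0.0)
                 = F(1.15) - F(0.0)
                 = 0.949131 - 0.000000
                 = 0.949131

So there's approximately a 94.9% chance that X falls in this range.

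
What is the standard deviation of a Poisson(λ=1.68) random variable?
1.2961

We have X ~ Poisson(λ=1.68).

For a Poisson distribution with λ=1.68:
σ = √Var(X) = 1.2961

The standard deviation is the square root of the variance.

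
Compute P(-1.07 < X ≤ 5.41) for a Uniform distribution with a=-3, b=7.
0.648000

We have X ~ Uniform(a=-3, b=7).

To find P(-1.07 < X ≤ 5.41), we use:
P(-1.07 < X ≤ 5.41) = P(X ≤ 5.41) - P(X ≤ -1.07)
                 = F(5.41) - F(-1.07)
                 = 0.841000 - 0.193000
                 = 0.648000

So there's approximately a 64.8% chance that X falls in this range.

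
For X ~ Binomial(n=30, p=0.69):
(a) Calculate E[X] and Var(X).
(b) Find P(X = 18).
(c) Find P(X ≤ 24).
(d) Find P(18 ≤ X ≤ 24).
(a) E[X] = 20.7000, Var(X) = 6.4170
(b) P(X = 18) = 0.085626
(c) P(X ≤ 24) = 0.938587
(d) P(18 ≤ X ≤ 24) = 0.833334

We have X ~ Binomial(n=30, p=0.69).

(a) Moments:
E[X] = 20.7000
Var(X) = 6.4170
σ = √Var(X) = 2.5332

(b) Point probability using PMF:
P(X = 18) = 0.085626

(c) Cumulative probability using CDF:
P(X ≤ 24) = F(24) = 0.938587

(d) Range probability:
P(18 ≤ X ≤ 24) = P(X ≤ 24) - P(X ≤ 17)
                   = F(24) - F(17)
                   = 0.938587 - 0.105253
                   = 0.833334

This means approximately 83.3% of outcomes fall in the interval [18, 24].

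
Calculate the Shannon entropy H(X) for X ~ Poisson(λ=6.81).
2.3647 nats

We have X ~ Poisson(λ=6.81).

The Shannon entropy measures the uncertainty or information content of the distribution.

For a Poisson distribution with λ=6.81:
H(X) = 2.3647 nats

(In bits, this would be 3.4116 bits.)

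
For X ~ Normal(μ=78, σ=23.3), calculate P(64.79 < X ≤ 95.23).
0.484821

We have X ~ Normal(μ=78, σ=23.3).

To find P(64.79 < X ≤ 95.23), we use:
P(64.79 < X ≤ 95.23) = P(X ≤ 95.23) - P(X ≤ 64.79)
                 = F(95.23) - F(64.79)
                 = 0.770194 - 0.285373
                 = 0.484821

So there's approximately a 48.5% chance that X falls in this range.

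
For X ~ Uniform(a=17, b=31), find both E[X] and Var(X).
E[X] = 24.0000, Var(X) = 16.3333

We have X ~ Uniform(a=17, b=31).

For a Uniform distribution with a=17, b=31:

Expected value:
E[X] = 24.0000

Variance:
Var(X) = 16.3333

Standard deviation:
σ = √Var(X) = 4.0415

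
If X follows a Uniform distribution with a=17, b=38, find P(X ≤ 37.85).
0.992857

We have X ~ Uniform(a=17, b=38).

The CDF gives us P(X ≤ k).

Using the CDF:
P(X ≤ 37.85) = 0.992857

This means there's approximately a 99.3% chance that X is at most 37.85.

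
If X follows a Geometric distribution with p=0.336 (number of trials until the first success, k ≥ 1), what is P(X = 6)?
0.043369

We have X ~ Geometric(p=0.336) (number of trials until the first success, k ≥ 1).

For a Geometric distribution, the PMF gives us the probability of each outcome.

Using the PMF formula:
P(X = 6) = 0.043369

Rounded to 4 decimal places: 0.0434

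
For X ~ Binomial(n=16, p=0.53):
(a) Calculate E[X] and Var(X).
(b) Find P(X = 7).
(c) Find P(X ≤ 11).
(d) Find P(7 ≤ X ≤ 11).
(a) E[X] = 8.4800, Var(X) = 3.9856
(b) P(X = 7) = 0.150397
(c) P(X ≤ 11) = 0.936987
(d) P(7 ≤ X ≤ 11) = 0.776257

We have X ~ Binomial(n=16, p=0.53).

(a) Moments:
E[X] = 8.4800
Var(X) = 3.9856
σ = √Var(X) = 1.9964

(b) Point probability using PMF:
P(X = 7) = 0.150397

(c) Cumulative probability using CDF:
P(X ≤ 11) = F(11) = 0.936987

(d) Range probability:
P(7 ≤ X ≤ 11) = P(X ≤ 11) - P(X ≤ 6)
                   = F(11) - F(6)
                   = 0.936987 - 0.160730
                   = 0.776257

This means approximately 77.6% of outcomes fall in the interval [7, 11].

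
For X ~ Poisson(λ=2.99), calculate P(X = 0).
0.050287

We have X ~ Poisson(λ=2.99).

For a Poisson distribution, the PMF gives us the probability of each outcome.

Using the PMF formula:
P(X = 0) = 0.050287

Rounded to 4 decimal places: 0.0503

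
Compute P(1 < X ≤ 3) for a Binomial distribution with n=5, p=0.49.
0.624500

We have X ~ Binomial(n=5, p=0.49).

To find P(1 < X ≤ 3), we use:
P(1 < X ≤ 3) = P(X ≤ 3) - P(X ≤ 1)
                 = F(3) - F(1)
                 = 0.824750 - 0.200250
                 = 0.624500

So there's approximately a 62.5% chance that X falls in this range.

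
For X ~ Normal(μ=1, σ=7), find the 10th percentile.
-7.9709

We have X ~ Normal(μ=1, σ=7).

We want to find x such that P(X ≤ x) = 0.1.

This is the 10th percentile, which means 10% of values fall below this point.

Using the inverse CDF (quantile function):
x = F⁻¹(0.1) = -7.9709

Verification: P(X ≤ -7.9709) = 0.1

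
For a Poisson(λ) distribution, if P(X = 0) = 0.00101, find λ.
λ = 6.8978

For a Poisson(λ) distribution, the PMF at 0 is:
P(X = 0) = λ^0 e^(-λ) / 0! = e^(-λ)

Given P(X = 0) = 0.00101:
e^(-λ) = 0.00101
-λ = ln(0.00101)
λ = -ln(0.00101) = 6.8978

Verification: e^(-6.8978) = 0.00101 ✓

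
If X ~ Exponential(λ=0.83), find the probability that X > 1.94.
0.199848

We have X ~ Exponential(λ=0.83).

P(X > 1.94) = 1 - P(X ≤ 1.94)
                = 1 - F(1.94)
                = 1 - 0.800152
                = 0.199848

So there's approximately a 20.0% chance that X exceeds 1.94.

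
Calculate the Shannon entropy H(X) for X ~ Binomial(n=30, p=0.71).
2.3266 nats

We have X ~ Binomial(n=30, p=0.71).

The Shannon entropy measures the uncertainty or information content of the distribution.

For a Binomial distribution with n=30, p=0.71:
H(X) = 2.3266 nats

(In bits, this would be 3.3566 bits.)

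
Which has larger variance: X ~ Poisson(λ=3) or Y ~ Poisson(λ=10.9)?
Y has larger variance (10.9000 > 3.0000)

Compute the variance for each distribution:

X ~ Poisson(λ=3):
Var(X) = 3.0000

Y ~ Poisson(λ=10.9):
Var(Y) = 10.9000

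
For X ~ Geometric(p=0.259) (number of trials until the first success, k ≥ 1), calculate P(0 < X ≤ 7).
0.877333

We have X ~ Geometric(p=0.259) (number of trials until the first success, k ≥ 1).

To find P(0 < X ≤ 7), we use:
P(0 < X ≤ 7) = P(X ≤ 7) - P(X ≤ 0)
                 = F(7) - F(0)
                 = 0.877333 - 0.000000
                 = 0.877333

So there's approximately a 87.7% chance that X falls in this range.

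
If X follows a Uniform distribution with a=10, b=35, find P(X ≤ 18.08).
0.323200

We have X ~ Uniform(a=10, b=35).

The CDF gives us P(X ≤ k).

Using the CDF:
P(X ≤ 18.08) = 0.323200

This means there's approximately a 32.3% chance that X is at most 18.08.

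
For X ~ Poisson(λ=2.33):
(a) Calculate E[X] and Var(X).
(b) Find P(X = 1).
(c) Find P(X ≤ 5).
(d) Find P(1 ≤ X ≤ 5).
(a) E[X] = 2.3300, Var(X) = 2.3300
(b) P(X = 1) = 0.226699
(c) P(X ≤ 5) = 0.968383
(d) P(1 ≤ X ≤ 5) = 0.871087

We have X ~ Poisson(λ=2.33).

(a) Moments:
E[X] = 2.3300
Var(X) = 2.3300
σ = √Var(X) = 1.5264

(b) Point probability using PMF:
P(X = 1) = 0.226699

(c) Cumulative probability using CDF:
P(X ≤ 5) = F(5) = 0.968383

(d) Range probability:
P(1 ≤ X ≤ 5) = P(X ≤ 5) - P(X ≤ 0)
                   = F(5) - F(0)
                   = 0.968383 - 0.097296
                   = 0.871087

This means approximately 87.1% of outcomes fall in the interval [1, 5].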